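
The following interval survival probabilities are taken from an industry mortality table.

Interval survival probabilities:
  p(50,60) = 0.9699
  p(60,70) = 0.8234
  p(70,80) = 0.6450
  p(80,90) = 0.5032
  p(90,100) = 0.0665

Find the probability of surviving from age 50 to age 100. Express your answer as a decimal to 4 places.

The overall survival probability is 0.9699 × 0.8234 × 0.6450 × 0.5032 × 0.0665.
= 0.017237.

0.0172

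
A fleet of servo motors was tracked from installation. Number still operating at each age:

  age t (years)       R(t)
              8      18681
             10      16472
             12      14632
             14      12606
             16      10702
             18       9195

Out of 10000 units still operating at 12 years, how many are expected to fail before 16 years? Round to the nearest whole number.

2686

The relevant probability is 1 − 10702/14632 = 0.268589.
Expected number = 10000 × 0.268589 = 2686.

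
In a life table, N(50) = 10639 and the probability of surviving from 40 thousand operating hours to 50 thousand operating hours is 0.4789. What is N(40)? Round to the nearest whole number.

N(40) = N(50) / p = 10639 / 0.4789 = 22215.

22215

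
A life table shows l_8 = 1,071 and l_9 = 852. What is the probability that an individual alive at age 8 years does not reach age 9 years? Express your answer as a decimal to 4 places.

0.2045

P(die before 9 | alive at 8) = 1 − l_9/l_8 = 1 − 852/1,071 = (219)/1,071 = 0.204482.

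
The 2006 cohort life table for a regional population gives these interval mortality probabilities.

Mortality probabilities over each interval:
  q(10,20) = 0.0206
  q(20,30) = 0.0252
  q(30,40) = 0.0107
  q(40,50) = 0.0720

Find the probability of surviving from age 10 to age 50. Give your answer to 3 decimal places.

0.876

Chaining the interval survival probabilities: (1 − 0.0206) × (1 − 0.0252) × (1 − 0.0107) × (1 − 0.0720).
= 0.9794 × 0.9748 × 0.9893 × 0.9280 = 0.876499.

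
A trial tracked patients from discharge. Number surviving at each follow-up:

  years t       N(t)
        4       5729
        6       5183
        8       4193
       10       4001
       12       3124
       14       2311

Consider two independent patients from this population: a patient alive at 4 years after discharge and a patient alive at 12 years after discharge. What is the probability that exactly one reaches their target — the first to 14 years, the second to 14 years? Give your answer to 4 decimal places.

0.5463

p₁ = N(14)/N(4) = 2311/5729 = 0.403386; p₂ = N(14)/N(12) = 2311/3124 = 0.739757.
P(exactly one) = p₁(1−p₂) + (1−p₁)p₂ = 0.104978 + 0.441349 = 0.546328.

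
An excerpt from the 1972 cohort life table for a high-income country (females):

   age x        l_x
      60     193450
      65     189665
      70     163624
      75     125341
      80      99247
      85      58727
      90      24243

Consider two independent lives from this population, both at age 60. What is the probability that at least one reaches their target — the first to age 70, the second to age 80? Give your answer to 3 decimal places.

p₁ = l_70/l_60 = 163624/193450 = 0.845821; p₂ = l_80/l_60 = 99247/193450 = 0.513037.
P(at least one) = 1 − (1−p₁)(1−p₂) = 1 − 0.154179 × 0.486963 = 0.924921.

0.925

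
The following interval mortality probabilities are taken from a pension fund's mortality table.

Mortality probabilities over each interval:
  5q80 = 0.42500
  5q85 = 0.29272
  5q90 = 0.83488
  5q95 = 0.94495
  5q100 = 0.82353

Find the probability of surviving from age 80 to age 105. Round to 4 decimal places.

The overall survival probability is (1 − 0.42500) × (1 − 0.29272) × (1 − 0.83488) × (1 − 0.94495) × (1 − 0.82353).
= 0.57500 × 0.70728 × 0.16512 × 0.05505 × 0.17647 = 0.000652.

0.0007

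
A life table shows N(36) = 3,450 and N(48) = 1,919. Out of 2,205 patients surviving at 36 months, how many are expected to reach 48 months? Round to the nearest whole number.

1226

The relevant probability is 1,919/3,450 = 0.556232.
Expected number = 2,205 × 0.556232 = 1226.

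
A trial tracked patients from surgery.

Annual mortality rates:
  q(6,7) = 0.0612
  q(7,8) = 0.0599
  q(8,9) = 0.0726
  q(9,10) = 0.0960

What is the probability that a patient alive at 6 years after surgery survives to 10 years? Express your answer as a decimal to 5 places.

Chaining the interval survival probabilities: (1 − 0.0612) × (1 − 0.0599) × (1 − 0.0726) × (1 − 0.0960).
= 0.9388 × 0.9401 × 0.9274 × 0.9040 = 0.739916.

0.73992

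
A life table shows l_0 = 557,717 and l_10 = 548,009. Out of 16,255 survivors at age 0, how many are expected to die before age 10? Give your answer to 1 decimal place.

The relevant probability is 1 − 548,009/557,717 = 0.017407.
Expected number = 16,255 × 0.017407 = 282.9.

282.9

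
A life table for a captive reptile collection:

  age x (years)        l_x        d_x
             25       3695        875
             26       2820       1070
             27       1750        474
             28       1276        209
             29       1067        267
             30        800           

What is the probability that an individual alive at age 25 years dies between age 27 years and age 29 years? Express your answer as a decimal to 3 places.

This is the probability of reaching 27 but not 29, conditional on being alive at 25: (l_27 − l_29) / l_25.
= (1750 − 1067) / 3695 = 683 / 3695 = 0.184844.

0.185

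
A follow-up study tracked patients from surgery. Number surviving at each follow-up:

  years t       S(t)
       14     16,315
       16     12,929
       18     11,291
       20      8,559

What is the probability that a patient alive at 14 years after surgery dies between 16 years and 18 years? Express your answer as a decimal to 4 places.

0.1004

This is the probability of reaching 16 but not 18, conditional on being alive at 14: (S(16) − S(18)) / S(14).
= (12,929 − 11,291) / 16,315 = 1,638 / 16,315 = 0.100398.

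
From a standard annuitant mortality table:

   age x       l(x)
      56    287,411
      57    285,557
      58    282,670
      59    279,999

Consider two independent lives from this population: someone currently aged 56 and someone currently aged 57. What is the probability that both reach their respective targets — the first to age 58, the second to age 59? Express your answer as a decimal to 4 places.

0.9644

p₁ = l(58)/l(56) = 282,670/287,411 = 0.983504; p₂ = l(59)/l(57) = 279,999/285,557 = 0.980536.
P(both) = p₁ × p₂ = 0.983504 × 0.980536 = 0.964361.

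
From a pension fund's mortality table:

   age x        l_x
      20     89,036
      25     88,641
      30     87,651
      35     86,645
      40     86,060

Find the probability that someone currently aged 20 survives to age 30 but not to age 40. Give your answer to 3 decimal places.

0.018

This is the probability of reaching 30 but not 40, conditional on being alive at 20: (l_30 − l_40) / l_20.
= (87,651 − 86,060) / 89,036 = 1,591 / 89,036 = 0.017869.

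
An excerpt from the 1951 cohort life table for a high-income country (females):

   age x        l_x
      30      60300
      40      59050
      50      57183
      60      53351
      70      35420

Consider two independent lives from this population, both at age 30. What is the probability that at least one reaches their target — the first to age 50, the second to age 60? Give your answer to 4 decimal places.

p₁ = l_50/l_30 = 57183/60300 = 0.948308; p₂ = l_60/l_30 = 53351/60300 = 0.884760.
P(at least one) = 1 − (1−p₁)(1−p₂) = 1 − 0.051692 × 0.115240 = 0.994043.

0.9940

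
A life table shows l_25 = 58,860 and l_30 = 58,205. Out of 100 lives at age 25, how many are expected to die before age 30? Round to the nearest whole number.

1

The relevant probability is 1 − 58,205/58,860 = 0.011128.
Expected number = 100 × 0.011128 = 1.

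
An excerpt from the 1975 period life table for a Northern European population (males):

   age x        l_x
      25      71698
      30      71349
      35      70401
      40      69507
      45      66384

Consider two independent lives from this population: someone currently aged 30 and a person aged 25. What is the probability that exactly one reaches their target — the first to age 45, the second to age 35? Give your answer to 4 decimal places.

0.0852

p₁ = l_45/l_30 = 66384/71349 = 0.930412; p₂ = l_35/l_25 = 70401/71698 = 0.981910.
P(exactly one) = p₁(1−p₂) + (1−p₁)p₂ = 0.016831 + 0.068329 = 0.085160.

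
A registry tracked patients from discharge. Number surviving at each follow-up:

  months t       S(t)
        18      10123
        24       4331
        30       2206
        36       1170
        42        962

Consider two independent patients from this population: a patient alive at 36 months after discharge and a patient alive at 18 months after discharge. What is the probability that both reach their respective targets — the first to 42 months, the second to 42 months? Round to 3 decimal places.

0.078

p₁ = S(42)/S(36) = 962/1170 = 0.822222; p₂ = S(42)/S(18) = 962/10123 = 0.095031.
P(both) = p₁ × p₂ = 0.822222 × 0.095031 = 0.078137.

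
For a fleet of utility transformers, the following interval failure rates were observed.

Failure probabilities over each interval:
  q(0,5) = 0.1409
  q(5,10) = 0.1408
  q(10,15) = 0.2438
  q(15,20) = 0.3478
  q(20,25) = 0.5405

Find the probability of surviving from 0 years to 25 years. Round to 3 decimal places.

The overall survival probability is (1 − 0.1409) × (1 − 0.1408) × (1 − 0.2438) × (1 − 0.3478) × (1 − 0.5405).
= 0.8591 × 0.8592 × 0.7562 × 0.6522 × 0.4595 = 0.167279.

0.167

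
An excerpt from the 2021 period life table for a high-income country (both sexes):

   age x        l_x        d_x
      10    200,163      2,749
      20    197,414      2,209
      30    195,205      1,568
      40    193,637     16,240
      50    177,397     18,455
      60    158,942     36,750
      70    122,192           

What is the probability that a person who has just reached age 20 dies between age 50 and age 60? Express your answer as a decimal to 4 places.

0.0935

This is the probability of reaching 50 but not 60, conditional on being alive at 20: (l_50 − l_60) / l_20.
= (177,397 − 158,942) / 197,414 = 18,455 / 197,414 = 0.093484.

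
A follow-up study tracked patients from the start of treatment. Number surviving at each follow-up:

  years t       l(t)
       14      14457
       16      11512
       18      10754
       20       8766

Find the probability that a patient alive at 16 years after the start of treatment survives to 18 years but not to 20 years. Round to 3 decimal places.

This is the probability of reaching 18 but not 20, conditional on being alive at 16: (l(18) − l(20)) / l(16).
= (10754 − 8766) / 11512 = 1988 / 11512 = 0.172689.

0.173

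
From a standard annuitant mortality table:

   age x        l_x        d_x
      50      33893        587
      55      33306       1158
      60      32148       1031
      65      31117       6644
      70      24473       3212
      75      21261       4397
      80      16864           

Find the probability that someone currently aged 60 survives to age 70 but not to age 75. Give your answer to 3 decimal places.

0.100

This is the probability of reaching 70 but not 75, conditional on being alive at 60: (l_70 − l_75) / l_60.
= (24473 − 21261) / 32148 = 3212 / 32148 = 0.099913.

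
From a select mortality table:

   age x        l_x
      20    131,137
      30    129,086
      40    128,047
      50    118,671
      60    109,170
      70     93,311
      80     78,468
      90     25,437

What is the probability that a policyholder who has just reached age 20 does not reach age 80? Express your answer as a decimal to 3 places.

0.402

P(die before 80 | alive at 20) = 1 − l_80/l_20 = 1 − 78,468/131,137 = (52,669)/131,137 = 0.401633.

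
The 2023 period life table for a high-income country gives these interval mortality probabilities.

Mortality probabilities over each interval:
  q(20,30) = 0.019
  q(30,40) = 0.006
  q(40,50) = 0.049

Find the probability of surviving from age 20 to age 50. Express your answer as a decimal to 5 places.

0.92733

The overall survival probability is (1 − 0.019) × (1 − 0.006) × (1 − 0.049).
= 0.981 × 0.994 × 0.951 = 0.927333.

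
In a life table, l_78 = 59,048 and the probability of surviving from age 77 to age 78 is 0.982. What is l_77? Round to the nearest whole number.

60130

l_77 = l_78 / p = 59,048 / 0.982 = 60130.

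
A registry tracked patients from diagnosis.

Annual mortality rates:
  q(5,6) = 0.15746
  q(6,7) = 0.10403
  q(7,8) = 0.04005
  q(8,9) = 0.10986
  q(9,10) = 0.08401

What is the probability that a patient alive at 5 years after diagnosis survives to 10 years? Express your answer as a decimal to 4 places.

The overall survival probability is (1 − 0.15746) × (1 − 0.10403) × (1 − 0.04005) × (1 − 0.10986) × (1 − 0.08401).
= 0.84254 × 0.89597 × 0.95995 × 0.89014 × 0.91599 = 0.590856.

0.5909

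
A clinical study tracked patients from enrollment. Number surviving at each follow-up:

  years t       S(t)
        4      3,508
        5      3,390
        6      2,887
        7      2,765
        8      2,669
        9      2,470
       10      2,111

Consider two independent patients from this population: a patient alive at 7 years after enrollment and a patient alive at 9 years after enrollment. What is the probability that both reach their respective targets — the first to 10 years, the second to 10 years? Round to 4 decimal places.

0.6525

p₁ = S(10)/S(7) = 2,111/2,765 = 0.763472; p₂ = S(10)/S(9) = 2,111/2,470 = 0.854656.
P(both) = p₁ × p₂ = 0.763472 × 0.854656 = 0.652506.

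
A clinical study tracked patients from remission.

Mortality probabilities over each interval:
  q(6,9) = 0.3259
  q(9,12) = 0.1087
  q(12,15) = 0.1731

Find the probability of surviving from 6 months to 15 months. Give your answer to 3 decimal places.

Survival from 6 to 15 is the product of surviving each interval: (1 − 0.3259) × (1 − 0.1087) × (1 − 0.1731).
= 0.6741 × 0.8913 × 0.8269 = 0.496822.

0.497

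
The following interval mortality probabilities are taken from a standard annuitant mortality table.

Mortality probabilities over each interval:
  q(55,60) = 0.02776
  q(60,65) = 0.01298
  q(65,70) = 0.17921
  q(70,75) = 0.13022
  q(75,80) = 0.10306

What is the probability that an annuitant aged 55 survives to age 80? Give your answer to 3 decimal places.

P(survive 55→80) = (1 − 0.02776) × (1 − 0.01298) × (1 − 0.17921) × (1 − 0.13022) × (1 − 0.10306).
= 0.97224 × 0.98702 × 0.82079 × 0.86978 × 0.89694 = 0.614475.

0.614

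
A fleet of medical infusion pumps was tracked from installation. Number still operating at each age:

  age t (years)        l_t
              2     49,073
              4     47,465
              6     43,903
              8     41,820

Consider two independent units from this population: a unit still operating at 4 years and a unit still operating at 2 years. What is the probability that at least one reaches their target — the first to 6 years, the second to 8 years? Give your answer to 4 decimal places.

0.9889

p₁ = l_6/l_4 = 43,903/47,465 = 0.924955; p₂ = l_8/l_2 = 41,820/49,073 = 0.852200.
P(at least one) = 1 − (1−p₁)(1−p₂) = 1 − 0.075045 × 0.147800 = 0.988908.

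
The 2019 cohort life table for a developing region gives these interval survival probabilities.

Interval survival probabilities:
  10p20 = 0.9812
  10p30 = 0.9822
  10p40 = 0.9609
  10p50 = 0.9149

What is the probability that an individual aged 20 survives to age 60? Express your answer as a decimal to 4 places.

0.8472

40p20 = 0.9812 × 0.9822 × 0.9609 × 0.9149.
= 0.847246.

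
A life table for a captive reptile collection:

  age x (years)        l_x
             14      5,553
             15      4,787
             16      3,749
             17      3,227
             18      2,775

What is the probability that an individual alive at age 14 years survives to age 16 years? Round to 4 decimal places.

The conditional survival probability is l_16/l_14 = 3,749/5,553 = 0.675131.

0.6751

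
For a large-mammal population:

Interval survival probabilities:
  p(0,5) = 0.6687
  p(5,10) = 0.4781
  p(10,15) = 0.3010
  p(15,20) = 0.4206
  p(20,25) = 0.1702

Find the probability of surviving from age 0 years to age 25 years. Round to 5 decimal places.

Chaining the interval survival probabilities: 0.6687 × 0.4781 × 0.3010 × 0.4206 × 0.1702.
= 0.006889.

0.00689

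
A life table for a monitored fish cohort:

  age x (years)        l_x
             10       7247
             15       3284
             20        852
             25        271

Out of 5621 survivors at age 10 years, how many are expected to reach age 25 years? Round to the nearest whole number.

210

The relevant probability is 271/7247 = 0.037395.
Expected number = 5621 × 0.037395 = 210.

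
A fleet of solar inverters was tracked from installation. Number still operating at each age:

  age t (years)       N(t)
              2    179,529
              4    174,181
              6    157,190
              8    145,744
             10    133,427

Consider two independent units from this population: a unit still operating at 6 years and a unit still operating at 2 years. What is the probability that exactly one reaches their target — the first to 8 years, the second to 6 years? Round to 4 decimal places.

0.1791

p₁ = N(8)/N(6) = 145,744/157,190 = 0.927184; p₂ = N(6)/N(2) = 157,190/179,529 = 0.875569.
P(exactly one) = p₁(1−p₂) + (1−p₁)p₂ = 0.115370 + 0.063755 = 0.179126.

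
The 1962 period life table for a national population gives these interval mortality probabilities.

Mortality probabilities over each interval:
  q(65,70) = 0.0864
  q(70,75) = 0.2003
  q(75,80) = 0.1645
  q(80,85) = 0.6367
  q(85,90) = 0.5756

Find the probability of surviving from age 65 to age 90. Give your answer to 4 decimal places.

0.0941

Chaining the interval survival probabilities: (1 − 0.0864) × (1 − 0.2003) × (1 − 0.1645) × (1 − 0.6367) × (1 − 0.5756).
= 0.9136 × 0.7997 × 0.8355 × 0.3633 × 0.4244 = 0.094118.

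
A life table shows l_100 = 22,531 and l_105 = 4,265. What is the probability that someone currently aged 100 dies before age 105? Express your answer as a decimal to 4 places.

P(die before 105 | alive at 100) = 1 − l_105/l_100 = 1 − 4,265/22,531 = (18,266)/22,531 = 0.810705.

0.8107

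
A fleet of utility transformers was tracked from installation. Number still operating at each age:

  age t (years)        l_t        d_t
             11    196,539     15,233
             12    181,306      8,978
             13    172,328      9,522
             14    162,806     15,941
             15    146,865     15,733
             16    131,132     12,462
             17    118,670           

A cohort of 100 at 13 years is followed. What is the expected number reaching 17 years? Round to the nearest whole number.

The relevant probability is 118,670/172,328 = 0.688629.
Expected number = 100 × 0.688629 = 69.

69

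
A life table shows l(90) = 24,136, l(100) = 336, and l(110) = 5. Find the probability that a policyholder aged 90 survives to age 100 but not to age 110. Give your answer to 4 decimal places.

This is the probability of reaching 100 but not 110, conditional on being alive at 90: (l(100) − l(110)) / l(90).
= (336 − 5) / 24,136 = 331 / 24,136 = 0.013714.

0.0137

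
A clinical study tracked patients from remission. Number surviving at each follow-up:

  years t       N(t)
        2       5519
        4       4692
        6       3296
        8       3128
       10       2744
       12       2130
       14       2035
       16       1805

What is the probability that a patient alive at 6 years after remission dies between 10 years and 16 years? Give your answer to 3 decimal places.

This is the probability of reaching 10 but not 16, conditional on being alive at 6: (N(10) − N(16)) / N(6).
= (2744 − 1805) / 3296 = 939 / 3296 = 0.284891.

0.285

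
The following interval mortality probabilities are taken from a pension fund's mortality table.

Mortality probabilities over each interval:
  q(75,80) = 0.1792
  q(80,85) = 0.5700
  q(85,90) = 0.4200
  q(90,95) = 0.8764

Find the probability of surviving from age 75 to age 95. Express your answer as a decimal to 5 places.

Survival from 75 to 95 is the product of surviving each interval: (1 − 0.1792) × (1 − 0.5700) × (1 − 0.4200) × (1 − 0.8764).
= 0.8208 × 0.4300 × 0.5800 × 0.1236 = 0.025302.

0.02530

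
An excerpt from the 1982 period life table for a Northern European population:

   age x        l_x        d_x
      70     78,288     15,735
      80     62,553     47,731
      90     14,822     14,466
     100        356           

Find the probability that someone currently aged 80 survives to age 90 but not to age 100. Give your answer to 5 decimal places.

0.23126

We want 10|10q80 = (l_90 − l_100)/l_80.
This is the probability of reaching 90 but not 100, conditional on being alive at 80: (l_90 − l_100) / l_80.
= (14,822 − 356) / 62,553 = 14,466 / 62,553 = 0.231260.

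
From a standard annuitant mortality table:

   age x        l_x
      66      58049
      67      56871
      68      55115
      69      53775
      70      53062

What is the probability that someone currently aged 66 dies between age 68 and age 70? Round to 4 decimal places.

We want 2|2q66 = (l_68 − l_70)/l_66.
This is the probability of reaching 68 but not 70, conditional on being alive at 66: (l_68 − l_70) / l_66.
= (55115 − 53062) / 58049 = 2053 / 58049 = 0.035367.

0.0354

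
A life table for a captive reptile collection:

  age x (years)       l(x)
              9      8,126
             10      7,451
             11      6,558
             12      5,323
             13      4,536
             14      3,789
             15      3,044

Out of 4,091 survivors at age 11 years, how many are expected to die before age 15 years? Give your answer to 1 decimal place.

2192.1

The relevant probability is 1 − 3,044/6,558 = 0.535834.
Expected number = 4,091 × 0.535834 = 2192.1.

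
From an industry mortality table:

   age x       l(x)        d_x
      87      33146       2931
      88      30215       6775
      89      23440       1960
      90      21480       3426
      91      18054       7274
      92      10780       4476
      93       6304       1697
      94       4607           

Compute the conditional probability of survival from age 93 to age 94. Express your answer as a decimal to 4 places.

0.7308

The conditional survival probability is l(94)/l(93) = 4607/6304 = 0.730806.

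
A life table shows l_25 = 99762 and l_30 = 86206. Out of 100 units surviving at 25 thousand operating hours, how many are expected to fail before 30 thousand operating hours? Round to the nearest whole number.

14

The relevant probability is 1 − 86206/99762 = 0.135883.
Expected number = 100 × 0.135883 = 14.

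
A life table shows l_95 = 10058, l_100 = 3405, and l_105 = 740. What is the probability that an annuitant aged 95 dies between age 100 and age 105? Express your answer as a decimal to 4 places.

This is the probability of reaching 100 but not 105, conditional on being alive at 95: (l_100 − l_105) / l_95.
= (3405 − 740) / 10058 = 2665 / 10058 = 0.264963.

0.2650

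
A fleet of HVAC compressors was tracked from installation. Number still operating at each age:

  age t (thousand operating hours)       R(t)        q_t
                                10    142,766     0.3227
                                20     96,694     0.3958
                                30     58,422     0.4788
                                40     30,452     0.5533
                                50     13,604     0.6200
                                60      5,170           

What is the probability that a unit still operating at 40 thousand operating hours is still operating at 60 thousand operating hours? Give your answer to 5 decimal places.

0.16978

The conditional survival probability is R(60)/R(40) = 5,170/30,452 = 0.169775.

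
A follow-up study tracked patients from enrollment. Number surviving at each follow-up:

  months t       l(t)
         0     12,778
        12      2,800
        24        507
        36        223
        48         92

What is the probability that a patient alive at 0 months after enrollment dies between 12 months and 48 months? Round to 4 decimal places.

0.2119

This is the probability of reaching 12 but not 48, conditional on being alive at 0: (l(12) − l(48)) / l(0).
= (2,800 − 92) / 12,778 = 2,708 / 12,778 = 0.211927.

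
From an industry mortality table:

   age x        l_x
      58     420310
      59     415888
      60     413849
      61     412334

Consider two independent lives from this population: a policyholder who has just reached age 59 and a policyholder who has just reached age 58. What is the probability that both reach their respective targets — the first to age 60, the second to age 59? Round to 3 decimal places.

0.985

p₁ = l_60/l_59 = 413849/415888 = 0.995097; p₂ = l_59/l_58 = 415888/420310 = 0.989479.
P(both) = p₁ × p₂ = 0.995097 × 0.989479 = 0.984628.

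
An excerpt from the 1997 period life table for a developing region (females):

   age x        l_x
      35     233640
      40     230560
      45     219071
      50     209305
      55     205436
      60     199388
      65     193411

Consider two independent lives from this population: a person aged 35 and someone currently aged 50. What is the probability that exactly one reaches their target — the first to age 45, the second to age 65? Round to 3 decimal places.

0.129

p₁ = l_45/l_35 = 219071/233640 = 0.937643; p₂ = l_65/l_50 = 193411/209305 = 0.924063.
P(exactly one) = p₁(1−p₂) + (1−p₁)p₂ = 0.071202 + 0.057622 = 0.128824.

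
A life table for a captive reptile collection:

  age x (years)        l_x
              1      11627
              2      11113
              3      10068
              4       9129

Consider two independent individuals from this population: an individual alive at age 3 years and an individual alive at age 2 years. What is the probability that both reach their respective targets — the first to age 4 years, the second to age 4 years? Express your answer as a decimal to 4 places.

p₁ = l_4/l_3 = 9129/10068 = 0.906734; p₂ = l_4/l_2 = 9129/11113 = 0.821470.
P(both) = p₁ × p₂ = 0.906734 × 0.821470 = 0.744855.

0.7449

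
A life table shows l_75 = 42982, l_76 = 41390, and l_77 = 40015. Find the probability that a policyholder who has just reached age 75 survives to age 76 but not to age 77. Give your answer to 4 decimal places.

0.0320

This is the probability of reaching 76 but not 77, conditional on being alive at 75: (l_76 − l_77) / l_75.
= (41390 − 40015) / 42982 = 1375 / 42982 = 0.031990.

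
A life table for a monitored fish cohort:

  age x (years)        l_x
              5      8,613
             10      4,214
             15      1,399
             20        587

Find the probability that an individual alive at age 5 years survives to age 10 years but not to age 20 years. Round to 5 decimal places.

0.42111

This is the probability of reaching 10 but not 20, conditional on being alive at 5: (l_10 − l_20) / l_5.
= (4,214 − 587) / 8,613 = 3,627 / 8,613 = 0.421108.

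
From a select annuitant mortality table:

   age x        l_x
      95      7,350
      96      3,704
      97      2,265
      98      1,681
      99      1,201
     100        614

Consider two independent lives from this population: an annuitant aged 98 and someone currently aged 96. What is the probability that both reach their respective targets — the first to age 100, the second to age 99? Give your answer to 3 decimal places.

p₁ = l_100/l_98 = 614/1,681 = 0.365259; p₂ = l_99/l_96 = 1,201/3,704 = 0.324244.
P(both) = p₁ × p₂ = 0.365259 × 0.324244 = 0.118433.

0.118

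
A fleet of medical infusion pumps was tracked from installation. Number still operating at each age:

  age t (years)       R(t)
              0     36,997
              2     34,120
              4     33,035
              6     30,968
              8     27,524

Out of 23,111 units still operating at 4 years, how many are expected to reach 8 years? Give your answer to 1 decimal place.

19255.6

The relevant probability is 27,524/33,035 = 0.833177.
Expected number = 23,111 × 0.833177 = 19255.6.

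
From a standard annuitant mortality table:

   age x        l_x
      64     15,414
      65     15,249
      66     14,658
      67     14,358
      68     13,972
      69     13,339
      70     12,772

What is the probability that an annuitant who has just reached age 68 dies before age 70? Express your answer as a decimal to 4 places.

P(die before 70 | alive at 68) = 1 − l_70/l_68 = 1 − 12,772/13,972 = (1,200)/13,972 = 0.085886.

0.0859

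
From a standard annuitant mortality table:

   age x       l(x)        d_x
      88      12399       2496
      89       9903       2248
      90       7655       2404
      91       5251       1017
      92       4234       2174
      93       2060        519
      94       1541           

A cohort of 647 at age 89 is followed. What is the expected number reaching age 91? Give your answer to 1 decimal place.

The relevant probability is 5251/9903 = 0.530243.
Expected number = 647 × 0.530243 = 343.1.

343.1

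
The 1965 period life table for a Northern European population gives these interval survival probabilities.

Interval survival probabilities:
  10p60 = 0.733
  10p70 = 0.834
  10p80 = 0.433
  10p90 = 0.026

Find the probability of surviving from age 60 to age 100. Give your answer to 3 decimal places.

Survival from 60 to 100 is the product of surviving each interval: 0.733 × 0.834 × 0.433 × 0.026.
= 0.006882.

0.007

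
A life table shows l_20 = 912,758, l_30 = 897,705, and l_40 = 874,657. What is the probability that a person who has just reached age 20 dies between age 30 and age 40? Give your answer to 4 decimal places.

This is the probability of reaching 30 but not 40, conditional on being alive at 20: (l_30 − l_40) / l_20.
= (897,705 − 874,657) / 912,758 = 23,048 / 912,758 = 0.025251.

0.0253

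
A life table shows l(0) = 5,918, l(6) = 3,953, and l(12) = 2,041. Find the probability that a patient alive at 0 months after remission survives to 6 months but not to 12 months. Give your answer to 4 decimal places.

This is the probability of reaching 6 but not 12, conditional on being alive at 0: (l(6) − l(12)) / l(0).
= (3,953 − 2,041) / 5,918 = 1,912 / 5,918 = 0.323082.

0.3231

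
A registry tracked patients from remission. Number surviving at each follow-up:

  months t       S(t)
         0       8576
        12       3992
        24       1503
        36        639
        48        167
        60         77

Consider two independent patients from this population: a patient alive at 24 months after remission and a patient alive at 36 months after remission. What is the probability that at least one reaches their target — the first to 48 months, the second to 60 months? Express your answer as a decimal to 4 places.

p₁ = S(48)/S(24) = 167/1503 = 0.111111; p₂ = S(60)/S(36) = 77/639 = 0.120501.
P(at least one) = 1 − (1−p₁)(1−p₂) = 1 − 0.888889 × 0.879499 = 0.218223.

0.2182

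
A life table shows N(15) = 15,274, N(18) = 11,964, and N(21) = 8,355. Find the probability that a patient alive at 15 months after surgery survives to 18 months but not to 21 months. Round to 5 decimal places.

This is the probability of reaching 18 but not 21, conditional on being alive at 15: (N(18) − N(21)) / N(15).
= (11,964 − 8,355) / 15,274 = 3,609 / 15,274 = 0.236284.

0.23628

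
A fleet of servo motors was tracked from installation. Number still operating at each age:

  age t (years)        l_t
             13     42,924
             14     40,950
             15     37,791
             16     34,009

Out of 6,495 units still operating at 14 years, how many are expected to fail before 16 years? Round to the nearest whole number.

The relevant probability is 1 − 34,009/40,950 = 0.169499.
Expected number = 6,495 × 0.169499 = 1101.

1101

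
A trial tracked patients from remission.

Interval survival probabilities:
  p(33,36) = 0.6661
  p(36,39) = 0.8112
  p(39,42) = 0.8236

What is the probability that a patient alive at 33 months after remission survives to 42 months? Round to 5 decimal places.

P(survive 33→42) = 0.6661 × 0.8112 × 0.8236.
= 0.445024.

0.44502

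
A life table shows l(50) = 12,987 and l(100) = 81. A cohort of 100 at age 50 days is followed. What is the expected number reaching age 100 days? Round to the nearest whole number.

1

The relevant probability is 81/12,987 = 0.006237.
Expected number = 100 × 0.006237 = 1.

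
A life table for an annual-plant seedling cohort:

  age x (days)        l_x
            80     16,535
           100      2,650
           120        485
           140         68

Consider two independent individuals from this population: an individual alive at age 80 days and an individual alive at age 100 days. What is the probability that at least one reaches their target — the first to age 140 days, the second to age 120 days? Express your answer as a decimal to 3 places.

p₁ = l_140/l_80 = 68/16,535 = 0.004112; p₂ = l_120/l_100 = 485/2,650 = 0.183019.
P(at least one) = 1 − (1−p₁)(1−p₂) = 1 − 0.995888 × 0.816981 = 0.186378.

0.186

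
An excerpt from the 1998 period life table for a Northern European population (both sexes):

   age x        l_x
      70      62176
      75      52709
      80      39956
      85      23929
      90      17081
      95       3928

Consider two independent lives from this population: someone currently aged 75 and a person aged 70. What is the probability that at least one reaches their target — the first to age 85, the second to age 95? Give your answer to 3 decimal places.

p₁ = l_85/l_75 = 23929/52709 = 0.453983; p₂ = l_95/l_70 = 3928/62176 = 0.063176.
P(at least one) = 1 − (1−p₁)(1−p₂) = 1 − 0.546017 × 0.936824 = 0.488478.

0.488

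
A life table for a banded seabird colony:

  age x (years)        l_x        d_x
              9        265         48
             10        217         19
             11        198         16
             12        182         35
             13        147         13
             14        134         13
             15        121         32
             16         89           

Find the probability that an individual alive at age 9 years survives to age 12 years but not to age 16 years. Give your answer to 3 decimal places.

This is the probability of reaching 12 but not 16, conditional on being alive at 9: (l_12 − l_16) / l_9.
= (182 − 89) / 265 = 93 / 265 = 0.350943.

0.351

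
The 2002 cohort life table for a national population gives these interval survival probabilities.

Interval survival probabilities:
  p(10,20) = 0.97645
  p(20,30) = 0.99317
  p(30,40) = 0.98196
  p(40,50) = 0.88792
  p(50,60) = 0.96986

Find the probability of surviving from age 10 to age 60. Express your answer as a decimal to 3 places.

0.820

Survival from 10 to 60 is the product of surviving each interval: 0.97645 × 0.99317 × 0.98196 × 0.88792 × 0.96986.
= 0.820069.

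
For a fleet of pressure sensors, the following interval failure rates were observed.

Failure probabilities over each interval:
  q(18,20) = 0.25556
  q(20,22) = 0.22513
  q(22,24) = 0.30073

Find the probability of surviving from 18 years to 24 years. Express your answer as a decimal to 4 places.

0.4034

Chaining the interval survival probabilities: (1 − 0.25556) × (1 − 0.22513) × (1 − 0.30073).
= 0.74444 × 0.77487 × 0.69927 = 0.403370.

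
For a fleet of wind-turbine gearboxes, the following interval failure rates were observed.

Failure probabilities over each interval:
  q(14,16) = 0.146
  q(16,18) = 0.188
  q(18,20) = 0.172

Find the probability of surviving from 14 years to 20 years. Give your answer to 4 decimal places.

P(survive 14→20) = (1 − 0.146) × (1 − 0.188) × (1 − 0.172).
= 0.854 × 0.812 × 0.828 = 0.574175.

0.5742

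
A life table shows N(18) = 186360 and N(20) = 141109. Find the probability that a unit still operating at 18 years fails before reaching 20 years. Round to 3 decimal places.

0.243

P(fail before 20 | operational at 18) = 1 − N(20)/N(18) = 1 − 141109/186360 = (45251)/186360 = 0.242815.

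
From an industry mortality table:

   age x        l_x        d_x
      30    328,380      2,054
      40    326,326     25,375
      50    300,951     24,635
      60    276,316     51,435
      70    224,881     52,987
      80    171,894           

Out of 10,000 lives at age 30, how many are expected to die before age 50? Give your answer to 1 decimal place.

835.3

The relevant probability is 1 − 300,951/328,380 = 0.083528.
Expected number = 10,000 × 0.083528 = 835.3.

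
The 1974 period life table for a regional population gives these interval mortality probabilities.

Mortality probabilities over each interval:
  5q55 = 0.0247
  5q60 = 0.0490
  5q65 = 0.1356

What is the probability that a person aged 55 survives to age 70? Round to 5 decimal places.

0.80174

Survival from 55 to 70 is the product of surviving each interval: (1 − 0.0247) × (1 − 0.0490) × (1 − 0.1356).
= 0.9753 × 0.9510 × 0.8644 = 0.801740.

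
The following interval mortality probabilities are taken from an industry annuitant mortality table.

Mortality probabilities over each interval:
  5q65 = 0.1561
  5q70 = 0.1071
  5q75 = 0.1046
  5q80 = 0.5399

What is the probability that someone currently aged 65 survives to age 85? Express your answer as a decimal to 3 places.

Chaining the interval survival probabilities: (1 − 0.1561) × (1 − 0.1071) × (1 − 0.1046) × (1 − 0.5399).
= 0.8439 × 0.8929 × 0.8954 × 0.4601 = 0.310430.

0.310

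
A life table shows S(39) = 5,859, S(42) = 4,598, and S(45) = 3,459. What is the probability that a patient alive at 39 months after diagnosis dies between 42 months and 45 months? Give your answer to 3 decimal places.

This is the probability of reaching 42 but not 45, conditional on being alive at 39: (S(42) − S(45)) / S(39).
= (4,598 − 3,459) / 5,859 = 1,139 / 5,859 = 0.194402.

0.194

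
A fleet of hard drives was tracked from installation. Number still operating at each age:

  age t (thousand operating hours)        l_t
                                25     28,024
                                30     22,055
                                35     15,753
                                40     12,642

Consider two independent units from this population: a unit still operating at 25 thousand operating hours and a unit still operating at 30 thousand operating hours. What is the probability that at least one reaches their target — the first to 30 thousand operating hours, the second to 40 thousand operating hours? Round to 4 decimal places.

p₁ = l_30/l_25 = 22,055/28,024 = 0.787004; p₂ = l_40/l_30 = 12,642/22,055 = 0.573203.
P(at least one) = 1 − (1−p₁)(1−p₂) = 1 − 0.212996 × 0.426797 = 0.909094.

0.9091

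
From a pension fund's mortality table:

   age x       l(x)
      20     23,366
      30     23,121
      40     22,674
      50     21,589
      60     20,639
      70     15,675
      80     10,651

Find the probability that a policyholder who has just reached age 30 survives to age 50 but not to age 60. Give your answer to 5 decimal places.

0.04109

This is the probability of reaching 50 but not 60, conditional on being alive at 30: (l(50) − l(60)) / l(30).
= (21,589 − 20,639) / 23,121 = 950 / 23,121 = 0.041088.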